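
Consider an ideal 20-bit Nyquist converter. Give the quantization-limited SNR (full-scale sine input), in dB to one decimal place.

122.2 dB

SNR ≈ 6.02·N + 1.76 dB = 6.02·20 + 1.76 = 122.16 dB.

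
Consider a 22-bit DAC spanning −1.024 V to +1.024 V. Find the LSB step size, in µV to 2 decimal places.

Full-scale span = 2.048 V.
LSB = 2.048 / 2^22 = 2.048 / 4194304 = 4.88281e-07 V = 0.49 µV.

0.49 µV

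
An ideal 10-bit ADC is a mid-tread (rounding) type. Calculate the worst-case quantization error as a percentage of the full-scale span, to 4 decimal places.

0.0488 %

Rounding → worst-case error = ½ LSB = V_FS/2^11, so 100/2048 = 0.0488281 % of full scale.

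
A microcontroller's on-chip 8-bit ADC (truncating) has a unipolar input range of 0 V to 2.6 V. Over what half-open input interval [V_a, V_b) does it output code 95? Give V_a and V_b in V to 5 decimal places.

[0.96484 V, 0.97500 V)

LSB = 2.6/2^8 = 10.156 mV.
V_a = V_low + 95·LSB = 0.964844 V; V_b = V_low + 96·LSB = 0.975 V.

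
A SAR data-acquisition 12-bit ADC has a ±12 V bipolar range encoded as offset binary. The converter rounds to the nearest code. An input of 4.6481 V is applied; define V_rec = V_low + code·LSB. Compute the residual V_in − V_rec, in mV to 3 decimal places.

1.616 mV

One LSB is 24 V / 4096 = 5.859 mV.
Scaled input = 2841.2757 LSBs, so code = 2841.
V_rec = (−12) + 2841·0.00585938 = 4.6464844 V.
V_in − V_rec = 0.00161563 V = 1.616 mV.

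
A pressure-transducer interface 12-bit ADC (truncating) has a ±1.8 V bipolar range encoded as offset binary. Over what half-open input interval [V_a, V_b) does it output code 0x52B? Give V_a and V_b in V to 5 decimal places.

LSB = 3.6/2^12 = 0.879 mV.
Code 0x52B = 1323 decimal.
V_a = V_low + 1323·LSB = -0.637207 V; V_b = V_low + 1324·LSB = -0.636328 V.

[-0.63721 V, -0.63633 V)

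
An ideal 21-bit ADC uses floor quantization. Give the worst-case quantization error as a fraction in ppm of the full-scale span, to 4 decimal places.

Truncating → worst-case error = 1 LSB = V_FS/2^21, so 1e+06/2097152 = 0.476837 ppm of full scale.

0.4768 ppm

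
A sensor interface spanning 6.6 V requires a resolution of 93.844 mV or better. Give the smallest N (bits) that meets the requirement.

7 bits

Number of steps required ≥ 6.6 V / 93.844 mV = 70.33.
Need 2^N ≥ 70.33; 2^6 = 64, 2^7 = 128.
Minimum N = 7.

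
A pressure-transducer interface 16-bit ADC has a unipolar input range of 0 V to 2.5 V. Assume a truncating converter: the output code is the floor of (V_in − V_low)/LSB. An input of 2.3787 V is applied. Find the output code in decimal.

LSB = 2.5 V / 65536 = 38.15 µV.
(V_in − V_low)/LSB = (2.3787 − 0) / 3.8147e-05 = 62356.193.
Floor → code 62356.

code 62356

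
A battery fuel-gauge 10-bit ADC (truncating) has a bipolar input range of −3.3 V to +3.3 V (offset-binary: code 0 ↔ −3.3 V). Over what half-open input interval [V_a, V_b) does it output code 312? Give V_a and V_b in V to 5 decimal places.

LSB = 6.6/2^10 = 6.445 mV.
V_a = V_low + 312·LSB = -1.28906 V; V_b = V_low + 313·LSB = -1.28262 V.

[-1.28906 V, -1.28262 V)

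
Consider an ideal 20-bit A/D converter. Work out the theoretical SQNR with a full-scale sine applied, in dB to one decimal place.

SNR ≈ 6.02·N + 1.76 dB = 6.02·20 + 1.76 = 122.16 dB.

122.2 dB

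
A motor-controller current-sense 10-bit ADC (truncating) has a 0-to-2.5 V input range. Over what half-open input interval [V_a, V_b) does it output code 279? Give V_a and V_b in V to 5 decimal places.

[0.68115 V, 0.68359 V)

LSB = 2.5/2^10 = 2.441 mV.
V_a = V_low + 279·LSB = 0.681152 V; V_b = V_low + 280·LSB = 0.683594 V.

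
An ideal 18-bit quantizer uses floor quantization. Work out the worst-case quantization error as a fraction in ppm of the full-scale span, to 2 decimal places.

3.81 ppm

Truncating → worst-case error = 1 LSB = V_FS/2^18, so 1e+06/262144 = 3.8147 ppm of full scale.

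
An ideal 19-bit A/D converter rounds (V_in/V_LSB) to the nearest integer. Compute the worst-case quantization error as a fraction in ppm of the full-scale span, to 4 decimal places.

Rounding → worst-case error = ½ LSB = V_FS/2^20, so 1e+06/1048576 = 0.953674 ppm of full scale.

0.9537 ppm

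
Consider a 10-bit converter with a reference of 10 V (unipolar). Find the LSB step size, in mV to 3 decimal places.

Full-scale span = 10 V.
LSB = 10 / 2^10 = 10 / 1024 = 0.00976562 V = 9.766 mV.

9.766 mV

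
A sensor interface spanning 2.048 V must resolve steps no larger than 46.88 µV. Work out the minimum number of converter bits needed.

16 bits

Number of steps required ≥ 2.048 V / 46.88 µV = 43686.01.
Need 2^N ≥ 43686.01; 2^15 = 32768, 2^16 = 65536.
Minimum N = 16.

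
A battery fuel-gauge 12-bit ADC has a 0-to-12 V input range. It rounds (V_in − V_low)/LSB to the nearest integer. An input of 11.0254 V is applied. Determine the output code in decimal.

code 3763

With 4096 levels over 12 V, one step is 2.930 mV.
(V_in − V_low)/LSB = (11.0254 − 0) / 0.00292969 = 3763.337.
So the output code is 3763.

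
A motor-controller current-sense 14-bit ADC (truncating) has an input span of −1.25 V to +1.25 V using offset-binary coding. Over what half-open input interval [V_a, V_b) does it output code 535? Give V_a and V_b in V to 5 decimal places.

LSB = 2.5/2^14 = 152.59 µV.
V_a = V_low + 535·LSB = -1.16837 V; V_b = V_low + 536·LSB = -1.16821 V.

[-1.16837 V, -1.16821 V)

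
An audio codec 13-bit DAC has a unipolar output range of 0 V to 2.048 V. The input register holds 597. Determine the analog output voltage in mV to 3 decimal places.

149.250 mV

LSB = 2.048 V / 2^13 = 250.00 µV.
V_out = 0 + 597 × 0.00025 V = 0.14925 V.
= 149.250 mV.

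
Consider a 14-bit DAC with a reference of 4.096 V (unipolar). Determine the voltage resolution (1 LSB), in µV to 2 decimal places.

Full-scale span = 4.096 V.
LSB = 4.096 / 2^14 = 4.096 / 16384 = 0.00025 V = 250.00 µV.

250.00 µV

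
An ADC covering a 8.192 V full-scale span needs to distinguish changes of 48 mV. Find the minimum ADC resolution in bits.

Number of steps required ≥ 8.192 V / 48 mV = 170.67.
Need 2^N ≥ 170.67; 2^7 = 128, 2^8 = 256.
Minimum N = 8.

8 bits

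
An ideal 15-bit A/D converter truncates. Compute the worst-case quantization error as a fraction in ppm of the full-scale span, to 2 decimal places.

30.52 ppm

Truncating → worst-case error = 1 LSB = V_FS/2^15, so 1e+06/32768 = 30.5176 ppm of full scale.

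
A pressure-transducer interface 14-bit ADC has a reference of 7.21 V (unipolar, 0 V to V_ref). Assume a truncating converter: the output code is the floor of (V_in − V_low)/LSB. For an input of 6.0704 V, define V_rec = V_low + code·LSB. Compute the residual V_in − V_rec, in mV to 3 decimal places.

0.164 mV

LSB = 7.21/2^14 = 440.06 µV.
(V_in − V_low)/LSB = (6.0704 − 0)/0.000440063 = 13794.3736 → code 13794 (floor).
V_rec = 0 + 13794·0.000440063 = 6.0702356 V.
Difference: 0.000164404 V → 0.164 mV.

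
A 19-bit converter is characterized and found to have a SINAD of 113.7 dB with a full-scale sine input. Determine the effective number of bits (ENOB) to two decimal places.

ENOB = (SINAD − 1.76) / 6.02 = (113.7 − 1.76)/6.02 = 18.595.

18.59 bits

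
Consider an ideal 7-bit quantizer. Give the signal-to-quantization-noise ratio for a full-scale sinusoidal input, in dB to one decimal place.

43.9 dB

SNR ≈ 6.02·N + 1.76 dB = 6.02·7 + 1.76 = 43.90 dB.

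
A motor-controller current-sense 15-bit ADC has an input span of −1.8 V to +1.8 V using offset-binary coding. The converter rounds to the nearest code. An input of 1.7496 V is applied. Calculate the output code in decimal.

LSB = 3.6 V / 32768 = 109.86 µV.
Input sits at 32309.248 steps above V_low.
So the output code is 32309.

code 32309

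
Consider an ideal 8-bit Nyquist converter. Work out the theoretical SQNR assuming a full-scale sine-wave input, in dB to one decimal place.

49.9 dB

SNR ≈ 6.02·N + 1.76 dB = 6.02·8 + 1.76 = 49.92 dB.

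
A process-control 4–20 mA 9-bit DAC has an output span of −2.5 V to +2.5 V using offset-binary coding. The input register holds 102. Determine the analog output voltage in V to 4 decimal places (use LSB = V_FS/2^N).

-1.5039 V

LSB = 5 V / 2^9 = 9.766 mV.
V_out = (−2.5) + 102 × 0.00976562 V = -1.50391 V.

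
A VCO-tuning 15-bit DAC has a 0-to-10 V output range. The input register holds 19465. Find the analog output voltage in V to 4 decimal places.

5.9402 V

LSB = 10 V / 2^15 = 305.18 µV.
V_out = 0 + 19465 × 0.000305176 V = 5.94025 V.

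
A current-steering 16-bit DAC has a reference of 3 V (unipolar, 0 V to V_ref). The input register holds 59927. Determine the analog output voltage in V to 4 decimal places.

2.7432 V

LSB = 3 V / 2^16 = 45.78 µV.
V_out = 0 + 59927 × 4.57764e-05 V = 2.74324 V.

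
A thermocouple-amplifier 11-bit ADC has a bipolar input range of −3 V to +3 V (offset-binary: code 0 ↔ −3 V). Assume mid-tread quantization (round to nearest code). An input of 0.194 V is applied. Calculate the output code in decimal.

LSB = 6 V / 2048 = 2.930 mV.
Input sits at 1090.219 steps above V_low.
round(1090.219) = 1090.

code 1090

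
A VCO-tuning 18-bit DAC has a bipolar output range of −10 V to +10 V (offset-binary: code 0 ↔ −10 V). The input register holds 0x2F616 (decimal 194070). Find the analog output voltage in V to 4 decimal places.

LSB = 20 V / 2^18 = 76.29 µV.
Code 0x2F616 = 194070 decimal.
V_out = (−10) + 194070 × 7.62939e-05 V = 4.80637 V.

4.8064 V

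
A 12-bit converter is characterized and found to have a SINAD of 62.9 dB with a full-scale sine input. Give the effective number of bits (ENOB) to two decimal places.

10.16 bits

ENOB = (SINAD − 1.76) / 6.02 = (62.9 − 1.76)/6.02 = 10.156.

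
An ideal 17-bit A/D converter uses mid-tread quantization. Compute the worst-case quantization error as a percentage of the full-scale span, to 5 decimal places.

0.00038 %

Rounding → worst-case error = ½ LSB = V_FS/2^18, so 100/262144 = 0.00038147 % of full scale.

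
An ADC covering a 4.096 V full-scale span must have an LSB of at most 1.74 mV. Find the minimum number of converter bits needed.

Number of steps required ≥ 4.096 V / 1.74 mV = 2354.02.
Need 2^N ≥ 2354.02; 2^11 = 2048, 2^12 = 4096.
Minimum N = 12.

12 bits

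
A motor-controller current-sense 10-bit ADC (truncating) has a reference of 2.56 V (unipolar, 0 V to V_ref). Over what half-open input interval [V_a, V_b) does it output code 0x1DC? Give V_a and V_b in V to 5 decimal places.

[1.19000 V, 1.19250 V)

LSB = 2.56/2^10 = 2.500 mV.
Code 0x1DC = 476 decimal.
V_a = V_low + 476·LSB = 1.19 V; V_b = V_low + 477·LSB = 1.1925 V.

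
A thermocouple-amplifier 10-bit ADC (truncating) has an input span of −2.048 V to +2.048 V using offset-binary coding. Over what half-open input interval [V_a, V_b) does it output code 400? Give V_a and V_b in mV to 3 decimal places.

[-448.000 mV, -444.000 mV)

LSB = 4.096/2^10 = 4.000 mV.
V_a = V_low + 400·LSB = -0.448 V; V_b = V_low + 401·LSB = -0.444 V.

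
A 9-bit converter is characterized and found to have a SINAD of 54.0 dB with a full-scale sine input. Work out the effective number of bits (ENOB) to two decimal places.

ENOB = (SINAD − 1.76) / 6.02 = (54.0 − 1.76)/6.02 = 8.678.

8.68 bits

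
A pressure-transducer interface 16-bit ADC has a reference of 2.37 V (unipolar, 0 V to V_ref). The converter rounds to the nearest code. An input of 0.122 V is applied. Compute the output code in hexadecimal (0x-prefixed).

code 0xD2E (decimal 3374)

With 65536 levels over 2.37 V, one step is 36.16 µV.
(0.122 − 0) / 3.61633e-05 = 3373.583 LSBs.
Round → code 3374.
In hexadecimal (0x-prefixed): 0xD2E.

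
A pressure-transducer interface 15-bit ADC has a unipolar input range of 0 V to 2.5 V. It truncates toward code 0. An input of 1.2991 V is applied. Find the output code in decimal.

LSB = 2.5 V / 32768 = 76.29 µV.
Input sits at 17027.564 steps above V_low.
⌊·⌋(17027.564) = 17027.

code 17027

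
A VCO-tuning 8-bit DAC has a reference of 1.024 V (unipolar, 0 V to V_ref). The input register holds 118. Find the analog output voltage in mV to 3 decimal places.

472.000 mV

LSB = 1.024 V / 2^8 = 4.000 mV.
V_out = 0 + 118 × 0.004 V = 0.472 V.
= 472.000 mV.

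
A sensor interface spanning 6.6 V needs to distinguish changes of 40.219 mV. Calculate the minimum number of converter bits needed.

Number of steps required ≥ 6.6 V / 40.219 mV = 164.10.
Need 2^N ≥ 164.10; 2^7 = 128, 2^8 = 256.
Minimum N = 8.

8 bits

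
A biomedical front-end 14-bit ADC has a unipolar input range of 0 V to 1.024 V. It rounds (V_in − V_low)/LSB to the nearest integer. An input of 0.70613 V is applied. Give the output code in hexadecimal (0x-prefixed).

code 0x2C22 (decimal 11298)

Full-scale span = 1.024 V; LSB = 1.024/2^14 = 62.50 µV.
(V_in − V_low)/LSB = (0.70613 − 0) / 6.25e-05 = 11298.080.
round(11298.080) = 11298.
In hexadecimal (0x-prefixed): 0x2C22.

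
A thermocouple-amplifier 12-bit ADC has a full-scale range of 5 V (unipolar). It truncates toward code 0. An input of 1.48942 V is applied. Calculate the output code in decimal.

Full-scale span = 5 V; LSB = 5/2^12 = 1.221 mV.
Input sits at 1220.133 steps above V_low.
⌊·⌋(1220.133) = 1220.

code 1220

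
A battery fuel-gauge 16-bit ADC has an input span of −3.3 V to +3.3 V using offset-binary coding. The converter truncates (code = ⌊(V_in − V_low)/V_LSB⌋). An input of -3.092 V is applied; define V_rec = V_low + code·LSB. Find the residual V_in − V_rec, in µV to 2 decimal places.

LSB = 6.6/2^16 = 100.71 µV.
(V_in − V_low)/LSB = (-3.092 − (−3.3))/0.000100708 = 2065.3770 → code 2065 (floor).
V_rec = (−3.3) + 2065·0.000100708 = -3.092038 V.
Error = -3.092 − (−3.092038) = 3.79639e-05 V = 37.96 µV.

37.96 µV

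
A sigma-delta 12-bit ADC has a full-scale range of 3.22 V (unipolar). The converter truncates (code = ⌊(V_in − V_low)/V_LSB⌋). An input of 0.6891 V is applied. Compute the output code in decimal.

LSB = 3.22 V / 4096 = 0.786 mV.
Input sits at 876.569 steps above V_low.
So the output code is 876.

code 876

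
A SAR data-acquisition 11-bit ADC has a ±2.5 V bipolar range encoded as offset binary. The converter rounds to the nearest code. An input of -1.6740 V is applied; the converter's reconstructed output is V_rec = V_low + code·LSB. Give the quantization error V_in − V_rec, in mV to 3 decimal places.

0.805 mV

Step size: 5 V ÷ 2^11 = 2.441 mV.
(-1.6740 − (−2.5))/0.00244141 = 338.3296; round gives code 338.
Reconstructed: -1.6748047 V.
Error = -1.6740 − (−1.6748047) = 0.000804687 V = 0.805 mV.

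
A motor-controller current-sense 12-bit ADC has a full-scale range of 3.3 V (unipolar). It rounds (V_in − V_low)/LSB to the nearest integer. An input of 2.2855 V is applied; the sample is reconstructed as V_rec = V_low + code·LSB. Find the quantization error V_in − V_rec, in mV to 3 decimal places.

LSB = 3.3/2^12 = 0.806 mV.
(2.2855 − 0)/0.000805664 = 2836.7903; round gives code 2837.
V_rec = 0 + 2837·0.000805664 = 2.2856689 V.
Error = 2.2855 − 2.2856689 = -0.000168945 V = -0.169 mV.

-0.169 mV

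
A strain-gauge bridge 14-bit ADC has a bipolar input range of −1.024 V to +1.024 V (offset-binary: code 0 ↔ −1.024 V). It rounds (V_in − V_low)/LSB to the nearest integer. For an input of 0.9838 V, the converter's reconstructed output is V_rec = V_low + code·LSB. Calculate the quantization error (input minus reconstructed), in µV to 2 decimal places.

Step size: 2.048 V ÷ 2^14 = 125.00 µV.
Scaled input = 16062.4000 LSBs, so code = 16062.
Reconstructed: 0.98375 V.
V_in − V_rec = 5e-05 V = 50.00 µV.

50.00 µV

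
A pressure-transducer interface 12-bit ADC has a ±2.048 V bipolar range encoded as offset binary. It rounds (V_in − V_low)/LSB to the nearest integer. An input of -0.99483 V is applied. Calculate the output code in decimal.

code 1053

LSB = 4.096 V / 4096 = 1.000 mV.
(-0.99483 − (−2.048)) / 0.001 = 1053.170 LSBs.
Round → code 1053.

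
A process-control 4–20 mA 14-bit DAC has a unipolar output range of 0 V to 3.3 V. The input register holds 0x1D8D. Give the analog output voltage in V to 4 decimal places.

1.5237 V

LSB = 3.3 V / 2^14 = 201.42 µV.
Code 0x1D8D = 7565 decimal.
V_out = 0 + 7565 × 0.000201416 V = 1.52371 V.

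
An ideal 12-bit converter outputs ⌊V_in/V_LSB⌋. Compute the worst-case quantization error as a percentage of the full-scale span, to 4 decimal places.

0.0244 %

Truncating → worst-case error = 1 LSB = V_FS/2^12, so 100/4096 = 0.0244141 % of full scale.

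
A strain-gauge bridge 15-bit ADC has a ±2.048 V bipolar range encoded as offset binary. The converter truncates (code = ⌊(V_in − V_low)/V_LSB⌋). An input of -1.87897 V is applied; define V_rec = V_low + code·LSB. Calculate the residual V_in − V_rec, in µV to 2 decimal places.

30.00 µV

LSB = 4.096/2^15 = 125.00 µV.
(V_in − V_low)/LSB = (-1.87897 − (−2.048))/0.000125 = 1352.2400 → code 1352 (floor).
Code 1352 maps back to (−2.048) + 1352×0.000125 V = -1.879 V.
Difference: 3e-05 V → 30.00 µV.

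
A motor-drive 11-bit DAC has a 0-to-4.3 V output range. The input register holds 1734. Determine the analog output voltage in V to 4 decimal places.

3.6407 V

LSB = 4.3 V / 2^11 = 2.100 mV.
V_out = 0 + 1734 × 0.00209961 V = 3.64072 V.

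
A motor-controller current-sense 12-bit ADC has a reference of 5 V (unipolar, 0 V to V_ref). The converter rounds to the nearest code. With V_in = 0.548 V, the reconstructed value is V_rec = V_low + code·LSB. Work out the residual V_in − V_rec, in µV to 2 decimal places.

LSB = 5/2^12 = 1.221 mV.
(0.548 − 0)/0.0012207 = 448.9216; round gives code 449.
Reconstructed: 0.5480957 V.
Difference: -9.57031e-05 V → -95.70 µV.

-95.70 µV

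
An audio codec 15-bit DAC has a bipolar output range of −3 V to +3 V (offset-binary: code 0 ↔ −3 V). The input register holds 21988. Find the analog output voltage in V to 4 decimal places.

1.0261 V

LSB = 6 V / 2^15 = 183.11 µV.
V_out = (−3) + 21988 × 0.000183105 V = 1.02612 V.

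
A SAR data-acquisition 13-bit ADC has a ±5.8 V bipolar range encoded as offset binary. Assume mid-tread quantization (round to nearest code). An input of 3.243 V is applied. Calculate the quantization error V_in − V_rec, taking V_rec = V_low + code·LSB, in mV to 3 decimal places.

0.324 mV

One LSB is 11.6 V / 8192 = 1.416 mV.
Scaled input = 6386.2290 LSBs, so code = 6386.
Reconstructed: 3.2426758 V.
Error = 3.243 − 3.2426758 = 0.000324219 V = 0.324 mV.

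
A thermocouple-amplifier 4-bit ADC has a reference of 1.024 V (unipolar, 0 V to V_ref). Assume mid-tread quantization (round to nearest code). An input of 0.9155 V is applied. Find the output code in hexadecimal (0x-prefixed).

With 16 levels over 1.024 V, one step is 64.000 mV.
(0.9155 − 0) / 0.064 = 14.305 LSBs.
Round → code 14.
In hexadecimal (0x-prefixed): 0xE.

code 0xE (decimal 14)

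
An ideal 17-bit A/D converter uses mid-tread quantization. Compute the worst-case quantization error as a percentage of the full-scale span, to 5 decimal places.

Rounding → worst-case error = ½ LSB = V_FS/2^18, so 100/262144 = 0.00038147 % of full scale.

0.00038 %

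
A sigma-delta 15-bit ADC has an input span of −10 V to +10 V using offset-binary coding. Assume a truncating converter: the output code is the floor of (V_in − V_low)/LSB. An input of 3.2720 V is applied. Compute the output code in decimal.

LSB = 20 V / 32768 = 0.610 mV.
(3.2720 − (−10)) / 0.000610352 = 21744.845 LSBs.
So the output code is 21744.

code 21744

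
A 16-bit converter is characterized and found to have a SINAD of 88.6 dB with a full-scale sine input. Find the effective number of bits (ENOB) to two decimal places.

ENOB = (SINAD − 1.76) / 6.02 = (88.6 − 1.76)/6.02 = 14.425.

14.43 bits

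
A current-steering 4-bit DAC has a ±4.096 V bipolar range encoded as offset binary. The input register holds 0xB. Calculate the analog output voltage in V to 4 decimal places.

LSB = 8.192 V / 2^4 = 0.5120 V.
Code 0xB = 11 decimal.
V_out = (−4.096) + 11 × 0.512 V = 1.536 V.

1.5360 V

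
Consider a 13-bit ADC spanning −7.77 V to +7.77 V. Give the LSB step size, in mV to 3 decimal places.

Full-scale span = 15.54 V.
LSB = 15.54 / 2^13 = 15.54 / 8192 = 0.00189697 V = 1.897 mV.

1.897 mV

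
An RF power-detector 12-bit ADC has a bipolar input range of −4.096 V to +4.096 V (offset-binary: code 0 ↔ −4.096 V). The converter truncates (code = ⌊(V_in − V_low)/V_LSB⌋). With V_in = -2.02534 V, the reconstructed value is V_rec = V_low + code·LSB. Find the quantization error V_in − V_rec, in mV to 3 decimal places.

0.660 mV

LSB = 8.192/2^12 = 2.000 mV.
(-2.02534 − (−4.096))/0.002 = 1035.3300; ⌊·⌋ gives code 1035.
V_rec = (−4.096) + 1035·0.002 = -2.026 V.
Error = -2.02534 − (−2.026) = 0.00066 V = 0.660 mV.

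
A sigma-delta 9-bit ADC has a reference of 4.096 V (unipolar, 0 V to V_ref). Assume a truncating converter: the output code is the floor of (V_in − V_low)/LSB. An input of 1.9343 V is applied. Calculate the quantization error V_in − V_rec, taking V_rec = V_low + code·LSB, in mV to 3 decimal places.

LSB = 4.096/2^9 = 8.000 mV.
(1.9343 − 0)/0.008 = 241.7875; ⌊·⌋ gives code 241.
Code 241 maps back to 0 + 241×0.008 V = 1.928 V.
Difference: 0.0063 V → 6.300 mV.

6.300 mV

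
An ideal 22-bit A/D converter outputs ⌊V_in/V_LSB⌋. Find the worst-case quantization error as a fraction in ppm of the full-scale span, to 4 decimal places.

0.2384 ppm

Truncating → worst-case error = 1 LSB = V_FS/2^22, so 1e+06/4194304 = 0.238419 ppm of full scale.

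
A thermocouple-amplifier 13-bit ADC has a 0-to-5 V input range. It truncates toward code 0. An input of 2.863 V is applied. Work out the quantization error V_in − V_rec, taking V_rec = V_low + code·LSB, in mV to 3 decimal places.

Step size: 5 V ÷ 2^13 = 0.610 mV.
(V_in − V_low)/LSB = (2.863 − 0)/0.000610352 = 4690.7392 → code 4690 (floor).
Code 4690 maps back to 0 + 4690×0.000610352 V = 2.8625488 V.
V_in − V_rec = 0.000451172 V = 0.451 mV.

0.451 mV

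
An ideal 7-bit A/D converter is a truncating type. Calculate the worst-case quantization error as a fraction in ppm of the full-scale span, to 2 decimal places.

7812.50 ppm

Truncating → worst-case error = 1 LSB = V_FS/2^7, so 1e+06/128 = 7812.5 ppm of full scale.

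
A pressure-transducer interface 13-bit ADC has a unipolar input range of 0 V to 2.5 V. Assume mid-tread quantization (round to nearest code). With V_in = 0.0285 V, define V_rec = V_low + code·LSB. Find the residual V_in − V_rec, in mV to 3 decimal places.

LSB = 2.5/2^13 = 305.18 µV.
(V_in − V_low)/LSB = (0.0285 − 0)/0.000305176 = 93.3888 → code 93 (round).
Code 93 maps back to 0 + 93×0.000305176 V = 0.028381348 V.
V_in − V_rec = 0.000118652 V = 0.119 mV.

0.119 mV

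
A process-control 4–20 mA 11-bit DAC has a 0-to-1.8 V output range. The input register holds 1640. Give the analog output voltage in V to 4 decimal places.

1.4414 V

LSB = 1.8 V / 2^11 = 0.879 mV.
V_out = 0 + 1640 × 0.000878906 V = 1.44141 V.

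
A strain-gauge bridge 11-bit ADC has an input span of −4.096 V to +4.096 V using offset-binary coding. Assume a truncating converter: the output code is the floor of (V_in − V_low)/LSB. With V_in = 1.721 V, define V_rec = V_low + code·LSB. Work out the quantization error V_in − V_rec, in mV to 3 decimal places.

1.000 mV

One LSB is 8.192 V / 2048 = 4.000 mV.
(V_in − V_low)/LSB = (1.721 − (−4.096))/0.004 = 1454.2500 → code 1454 (floor).
Reconstructed: 1.72 V.
Difference: 0.001 V → 1.000 mV.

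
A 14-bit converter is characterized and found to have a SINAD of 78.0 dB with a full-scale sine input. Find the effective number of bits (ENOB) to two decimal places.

12.66 bits

ENOB = (SINAD − 1.76) / 6.02 = (78.0 − 1.76)/6.02 = 12.664.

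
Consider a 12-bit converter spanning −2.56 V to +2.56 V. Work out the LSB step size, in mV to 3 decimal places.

Full-scale span = 5.12 V.
LSB = 5.12 / 2^12 = 5.12 / 4096 = 0.00125 V = 1.250 mV.

1.250 mV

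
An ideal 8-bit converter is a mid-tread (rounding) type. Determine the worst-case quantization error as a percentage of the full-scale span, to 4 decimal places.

0.1953 %

Rounding → worst-case error = ½ LSB = V_FS/2^9, so 100/512 = 0.195312 % of full scale.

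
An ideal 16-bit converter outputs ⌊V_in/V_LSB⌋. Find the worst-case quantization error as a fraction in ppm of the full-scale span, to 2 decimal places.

Truncating → worst-case error = 1 LSB = V_FS/2^16, so 1e+06/65536 = 15.2588 ppm of full scale.

15.26 ppm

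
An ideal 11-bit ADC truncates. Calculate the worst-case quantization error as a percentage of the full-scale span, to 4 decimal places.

Truncating → worst-case error = 1 LSB = V_FS/2^11, so 100/2048 = 0.0488281 % of full scale.

0.0488 %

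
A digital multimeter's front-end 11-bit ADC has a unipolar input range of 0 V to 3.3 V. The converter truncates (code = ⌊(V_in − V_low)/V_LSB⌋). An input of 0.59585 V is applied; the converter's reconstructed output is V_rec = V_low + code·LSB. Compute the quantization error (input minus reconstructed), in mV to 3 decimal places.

LSB = 3.3/2^11 = 1.611 mV.
(V_in − V_low)/LSB = (0.59585 − 0)/0.00161133 = 369.7881 → code 369 (floor).
V_rec = 0 + 369·0.00161133 = 0.59458008 V.
Difference: 0.00126992 V → 1.270 mV.

1.270 mV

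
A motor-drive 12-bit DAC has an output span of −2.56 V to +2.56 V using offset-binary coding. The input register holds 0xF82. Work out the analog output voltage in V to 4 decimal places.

LSB = 5.12 V / 2^12 = 1.250 mV.
Code 0xF82 = 3970 decimal.
V_out = (−2.56) + 3970 × 0.00125 V = 2.4025 V.

2.4025 V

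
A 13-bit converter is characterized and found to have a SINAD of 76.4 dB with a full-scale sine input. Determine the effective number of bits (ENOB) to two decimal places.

12.40 bits

ENOB = (SINAD − 1.76) / 6.02 = (76.4 − 1.76)/6.02 = 12.399.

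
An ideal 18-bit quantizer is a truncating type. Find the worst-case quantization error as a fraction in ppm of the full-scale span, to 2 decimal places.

Truncating → worst-case error = 1 LSB = V_FS/2^18, so 1e+06/262144 = 3.8147 ppm of full scale.

3.81 ppm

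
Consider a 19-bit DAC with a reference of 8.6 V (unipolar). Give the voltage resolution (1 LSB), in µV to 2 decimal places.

Full-scale span = 8.6 V.
LSB = 8.6 / 2^19 = 8.6 / 524288 = 1.64032e-05 V = 16.40 µV.

16.40 µV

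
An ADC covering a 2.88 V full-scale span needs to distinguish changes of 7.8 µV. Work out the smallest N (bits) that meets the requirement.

19 bits

Number of steps required ≥ 2.88 V / 7.8 µV = 369230.77.
Need 2^N ≥ 369230.77; 2^18 = 262144, 2^19 = 524288.
Minimum N = 19.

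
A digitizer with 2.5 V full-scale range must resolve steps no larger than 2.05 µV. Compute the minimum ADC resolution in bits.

21 bits

Number of steps required ≥ 2.5 V / 2.05 µV = 1219512.20.
Need 2^N ≥ 1219512.20; 2^20 = 1048576, 2^21 = 2097152.
Minimum N = 21.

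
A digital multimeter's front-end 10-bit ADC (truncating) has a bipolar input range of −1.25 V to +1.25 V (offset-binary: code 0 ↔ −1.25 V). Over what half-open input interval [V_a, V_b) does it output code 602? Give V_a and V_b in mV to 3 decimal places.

LSB = 2.5/2^10 = 2.441 mV.
V_a = V_low + 602·LSB = 0.219727 V; V_b = V_low + 603·LSB = 0.222168 V.

[219.727 mV, 222.168 mV)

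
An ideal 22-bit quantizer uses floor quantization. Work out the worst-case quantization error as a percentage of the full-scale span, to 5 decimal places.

0.00002 %

Truncating → worst-case error = 1 LSB = V_FS/2^22, so 100/4194304 = 2.38419e-05 % of full scale.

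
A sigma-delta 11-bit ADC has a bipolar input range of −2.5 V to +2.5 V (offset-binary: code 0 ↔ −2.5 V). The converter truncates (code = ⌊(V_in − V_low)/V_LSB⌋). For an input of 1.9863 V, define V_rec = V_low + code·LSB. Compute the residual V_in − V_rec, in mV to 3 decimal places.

1.437 mV

Step size: 5 V ÷ 2^11 = 2.441 mV.
(1.9863 − (−2.5))/0.00244141 = 1837.5885; ⌊·⌋ gives code 1837.
V_rec = (−2.5) + 1837·0.00244141 = 1.9848633 V.
Error = 1.9863 − 1.9848633 = 0.00143672 V = 1.437 mV.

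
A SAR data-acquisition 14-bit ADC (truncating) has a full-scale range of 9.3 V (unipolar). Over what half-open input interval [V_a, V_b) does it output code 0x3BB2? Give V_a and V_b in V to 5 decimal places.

[8.67448 V, 8.67504 V)

LSB = 9.3/2^14 = 0.568 mV.
Code 0x3BB2 = 15282 decimal.
V_a = V_low + 15282·LSB = 8.67448 V; V_b = V_low + 15283·LSB = 8.67504 V.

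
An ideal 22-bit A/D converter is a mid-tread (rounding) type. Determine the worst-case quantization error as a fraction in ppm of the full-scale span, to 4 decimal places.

Rounding → worst-case error = ½ LSB = V_FS/2^23, so 1e+06/8388608 = 0.119209 ppm of full scale.

0.1192 ppm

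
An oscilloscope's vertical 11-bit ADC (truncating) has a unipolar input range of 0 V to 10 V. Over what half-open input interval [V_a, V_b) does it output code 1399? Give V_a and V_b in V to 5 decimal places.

[6.83105 V, 6.83594 V)

LSB = 10/2^11 = 4.883 mV.
V_a = V_low + 1399·LSB = 6.83105 V; V_b = V_low + 1400·LSB = 6.83594 V.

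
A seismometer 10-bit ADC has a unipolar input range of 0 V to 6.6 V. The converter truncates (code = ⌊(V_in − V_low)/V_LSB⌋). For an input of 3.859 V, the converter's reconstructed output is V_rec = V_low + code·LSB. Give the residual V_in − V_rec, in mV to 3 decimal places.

One LSB is 6.6 V / 1024 = 6.445 mV.
Scaled input = 598.7297 LSBs, so code = 598.
Code 598 maps back to 0 + 598×0.00644531 V = 3.8542969 V.
Error = 3.859 − 3.8542969 = 0.00470312 V = 4.703 mV.

4.703 mV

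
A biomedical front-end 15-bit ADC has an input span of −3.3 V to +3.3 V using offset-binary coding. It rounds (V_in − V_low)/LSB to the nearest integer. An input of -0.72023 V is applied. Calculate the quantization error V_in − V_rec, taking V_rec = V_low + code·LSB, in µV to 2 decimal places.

33.67 µV

Step size: 6.6 V ÷ 2^15 = 201.42 µV.
(V_in − V_low)/LSB = (-0.72023 − (−3.3))/0.000201416 = 12808.1672 → code 12808 (round).
Reconstructed: -0.72026367 V.
V_in − V_rec = 3.36719e-05 V = 33.67 µV.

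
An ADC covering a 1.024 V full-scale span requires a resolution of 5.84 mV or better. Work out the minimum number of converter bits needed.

Number of steps required ≥ 1.024 V / 5.84 mV = 175.34.
Need 2^N ≥ 175.34; 2^7 = 128, 2^8 = 256.
Minimum N = 8.

8 bits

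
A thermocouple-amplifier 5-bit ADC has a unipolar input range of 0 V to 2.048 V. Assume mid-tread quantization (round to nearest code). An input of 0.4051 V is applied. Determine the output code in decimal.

code 6

Full-scale span = 2.048 V; LSB = 2.048/2^5 = 64.000 mV.
Input sits at 6.330 steps above V_low.
So the output code is 6.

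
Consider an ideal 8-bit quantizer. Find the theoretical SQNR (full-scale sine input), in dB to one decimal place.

SNR ≈ 6.02·N + 1.76 dB = 6.02·8 + 1.76 = 49.92 dB.

49.9 dB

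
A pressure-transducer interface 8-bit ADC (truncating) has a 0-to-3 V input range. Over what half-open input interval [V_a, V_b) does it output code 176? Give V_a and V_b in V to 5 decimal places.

LSB = 3/2^8 = 11.719 mV.
V_a = V_low + 176·LSB = 2.0625 V; V_b = V_low + 177·LSB = 2.07422 V.

[2.06250 V, 2.07422 V)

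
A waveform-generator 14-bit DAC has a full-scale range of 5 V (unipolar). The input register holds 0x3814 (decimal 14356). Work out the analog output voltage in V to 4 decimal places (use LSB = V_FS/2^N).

LSB = 5 V / 2^14 = 305.18 µV.
Code 0x3814 = 14356 decimal.
V_out = 0 + 14356 × 0.000305176 V = 4.3811 V.

4.3811 V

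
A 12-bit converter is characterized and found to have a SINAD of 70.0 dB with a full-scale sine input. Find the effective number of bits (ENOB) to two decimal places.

ENOB = (SINAD − 1.76) / 6.02 = (70.0 − 1.76)/6.02 = 11.336.

11.34 bits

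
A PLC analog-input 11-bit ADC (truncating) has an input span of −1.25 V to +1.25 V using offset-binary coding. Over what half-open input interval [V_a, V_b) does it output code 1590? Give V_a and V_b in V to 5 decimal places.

[0.69092 V, 0.69214 V)

LSB = 2.5/2^11 = 1.221 mV.
V_a = V_low + 1590·LSB = 0.690918 V; V_b = V_low + 1591·LSB = 0.692139 V.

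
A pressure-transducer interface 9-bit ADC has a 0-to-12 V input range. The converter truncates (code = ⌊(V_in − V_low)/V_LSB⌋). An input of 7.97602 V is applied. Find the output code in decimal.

code 340

LSB = 12 V / 512 = 23.438 mV.
(V_in − V_low)/LSB = (7.97602 − 0) / 0.0234375 = 340.310.
⌊·⌋(340.310) = 340.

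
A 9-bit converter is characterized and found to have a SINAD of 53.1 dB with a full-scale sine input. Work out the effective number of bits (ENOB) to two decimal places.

8.53 bits

ENOB = (SINAD − 1.76) / 6.02 = (53.1 − 1.76)/6.02 = 8.528.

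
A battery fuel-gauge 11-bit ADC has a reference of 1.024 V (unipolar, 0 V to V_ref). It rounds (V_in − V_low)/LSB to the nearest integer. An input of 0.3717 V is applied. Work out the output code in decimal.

code 743

With 2048 levels over 1.024 V, one step is 0.500 mV.
(V_in − V_low)/LSB = (0.3717 − 0) / 0.0005 = 743.400.
Round → code 743.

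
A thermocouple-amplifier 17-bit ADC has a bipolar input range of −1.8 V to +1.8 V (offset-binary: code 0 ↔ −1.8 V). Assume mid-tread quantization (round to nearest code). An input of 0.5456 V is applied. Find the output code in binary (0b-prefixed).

LSB = 3.6 V / 131072 = 27.47 µV.
(V_in − V_low)/LSB = (0.5456 − (−1.8)) / 2.74658e-05 = 85400.690.
round(85400.690) = 85401.
In binary (0b-prefixed): 0b10100110110011001.

code 0b10100110110011001 (decimal 85401)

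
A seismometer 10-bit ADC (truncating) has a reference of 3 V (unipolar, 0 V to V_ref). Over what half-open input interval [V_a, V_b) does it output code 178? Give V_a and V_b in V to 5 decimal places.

LSB = 3/2^10 = 2.930 mV.
V_a = V_low + 178·LSB = 0.521484 V; V_b = V_low + 179·LSB = 0.524414 V.

[0.52148 V, 0.52441 V)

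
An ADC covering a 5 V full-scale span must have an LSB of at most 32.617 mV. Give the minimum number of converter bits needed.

Number of steps required ≥ 5 V / 32.617 mV = 153.29.
Need 2^N ≥ 153.29; 2^7 = 128, 2^8 = 256.
Minimum N = 8.

8 bits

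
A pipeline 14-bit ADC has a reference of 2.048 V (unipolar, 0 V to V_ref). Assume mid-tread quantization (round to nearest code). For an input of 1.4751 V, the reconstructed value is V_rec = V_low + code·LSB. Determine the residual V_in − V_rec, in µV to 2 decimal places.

-25.00 µV

Step size: 2.048 V ÷ 2^14 = 125.00 µV.
(1.4751 − 0)/0.000125 = 11800.8000; round gives code 11801.
Reconstructed: 1.475125 V.
Error = 1.4751 − 1.475125 = -2.5e-05 V = -25.00 µV.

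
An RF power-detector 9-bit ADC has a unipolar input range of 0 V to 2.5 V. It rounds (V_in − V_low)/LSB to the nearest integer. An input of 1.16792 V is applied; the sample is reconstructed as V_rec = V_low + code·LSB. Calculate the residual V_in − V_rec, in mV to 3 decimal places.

Step size: 2.5 V ÷ 2^9 = 4.883 mV.
Scaled input = 239.1900 LSBs, so code = 239.
Code 239 maps back to 0 + 239×0.00488281 V = 1.1669922 V.
Difference: 0.000927813 V → 0.928 mV.

0.928 mV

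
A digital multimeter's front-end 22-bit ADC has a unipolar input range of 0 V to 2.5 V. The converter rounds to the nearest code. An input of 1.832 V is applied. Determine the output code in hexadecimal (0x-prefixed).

With 4194304 levels over 2.5 V, one step is 0.60 µV.
(V_in − V_low)/LSB = (1.832 − 0) / 5.96046e-07 = 3073585.971.
So the output code is 3073586.
In hexadecimal (0x-prefixed): 0x2EE632.

code 0x2EE632 (decimal 3073586)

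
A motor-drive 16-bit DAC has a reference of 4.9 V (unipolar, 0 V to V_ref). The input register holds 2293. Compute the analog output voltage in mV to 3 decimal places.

171.443 mV

LSB = 4.9 V / 2^16 = 74.77 µV.
V_out = 0 + 2293 × 7.47681e-05 V = 0.171443 V.
= 171.443 mV.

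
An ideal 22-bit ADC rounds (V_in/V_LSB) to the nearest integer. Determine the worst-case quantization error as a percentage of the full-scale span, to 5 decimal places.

0.00001 %

Rounding → worst-case error = ½ LSB = V_FS/2^23, so 100/8388608 = 1.19209e-05 % of full scale.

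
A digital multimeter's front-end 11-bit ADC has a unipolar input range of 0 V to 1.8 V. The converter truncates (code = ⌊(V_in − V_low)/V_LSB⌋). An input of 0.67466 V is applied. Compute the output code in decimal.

With 2048 levels over 1.8 V, one step is 0.879 mV.
(0.67466 − 0) / 0.000878906 = 767.613 LSBs.
Floor → code 767.

code 767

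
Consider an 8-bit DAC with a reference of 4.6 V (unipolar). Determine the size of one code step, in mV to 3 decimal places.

Full-scale span = 4.6 V.
LSB = 4.6 / 2^8 = 4.6 / 256 = 0.0179687 V = 17.969 mV.

17.969 mV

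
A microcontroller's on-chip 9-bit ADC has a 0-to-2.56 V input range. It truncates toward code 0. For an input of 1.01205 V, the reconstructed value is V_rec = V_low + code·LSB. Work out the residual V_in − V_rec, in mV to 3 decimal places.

LSB = 2.56/2^9 = 5.000 mV.
(V_in − V_low)/LSB = (1.01205 − 0)/0.005 = 202.4100 → code 202 (floor).
V_rec = 0 + 202·0.005 = 1.01 V.
V_in − V_rec = 0.00205 V = 2.050 mV.

2.050 mV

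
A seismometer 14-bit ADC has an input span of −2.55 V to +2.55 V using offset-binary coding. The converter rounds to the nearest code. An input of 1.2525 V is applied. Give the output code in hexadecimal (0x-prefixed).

code 0x2FB8 (decimal 12216)

With 16384 levels over 5.1 V, one step is 311.28 µV.
Input sits at 12215.718 steps above V_low.
round(12215.718) = 12216.
In hexadecimal (0x-prefixed): 0x2FB8.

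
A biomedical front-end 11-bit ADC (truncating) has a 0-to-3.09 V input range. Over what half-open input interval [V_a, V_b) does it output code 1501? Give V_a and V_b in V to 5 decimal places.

[2.26469 V, 2.26620 V)

LSB = 3.09/2^11 = 1.509 mV.
V_a = V_low + 1501·LSB = 2.26469 V; V_b = V_low + 1502·LSB = 2.2662 V.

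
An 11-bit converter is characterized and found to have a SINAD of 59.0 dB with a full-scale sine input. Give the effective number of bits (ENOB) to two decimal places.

ENOB = (SINAD − 1.76) / 6.02 = (59.0 − 1.76)/6.02 = 9.508.

9.51 bits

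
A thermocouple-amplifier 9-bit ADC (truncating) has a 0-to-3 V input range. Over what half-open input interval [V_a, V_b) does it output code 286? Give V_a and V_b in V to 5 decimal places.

[1.67578 V, 1.68164 V)

LSB = 3/2^9 = 5.859 mV.
V_a = V_low + 286·LSB = 1.67578 V; V_b = V_low + 287·LSB = 1.68164 V.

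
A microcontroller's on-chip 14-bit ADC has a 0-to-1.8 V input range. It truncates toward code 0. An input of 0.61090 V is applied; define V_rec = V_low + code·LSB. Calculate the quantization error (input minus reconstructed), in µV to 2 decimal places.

60.16 µV

LSB = 1.8/2^14 = 109.86 µV.
Scaled input = 5560.5476 LSBs, so code = 5560.
Reconstructed: 0.61083984 V.
Error = 0.61090 − 0.61083984 = 6.01563e-05 V = 60.16 µV.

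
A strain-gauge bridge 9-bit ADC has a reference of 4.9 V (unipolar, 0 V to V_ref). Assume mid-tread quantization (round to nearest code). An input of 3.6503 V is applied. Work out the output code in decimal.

Full-scale span = 4.9 V; LSB = 4.9/2^9 = 9.570 mV.
(3.6503 − 0) / 0.00957031 = 381.419 LSBs.
So the output code is 381.

code 381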